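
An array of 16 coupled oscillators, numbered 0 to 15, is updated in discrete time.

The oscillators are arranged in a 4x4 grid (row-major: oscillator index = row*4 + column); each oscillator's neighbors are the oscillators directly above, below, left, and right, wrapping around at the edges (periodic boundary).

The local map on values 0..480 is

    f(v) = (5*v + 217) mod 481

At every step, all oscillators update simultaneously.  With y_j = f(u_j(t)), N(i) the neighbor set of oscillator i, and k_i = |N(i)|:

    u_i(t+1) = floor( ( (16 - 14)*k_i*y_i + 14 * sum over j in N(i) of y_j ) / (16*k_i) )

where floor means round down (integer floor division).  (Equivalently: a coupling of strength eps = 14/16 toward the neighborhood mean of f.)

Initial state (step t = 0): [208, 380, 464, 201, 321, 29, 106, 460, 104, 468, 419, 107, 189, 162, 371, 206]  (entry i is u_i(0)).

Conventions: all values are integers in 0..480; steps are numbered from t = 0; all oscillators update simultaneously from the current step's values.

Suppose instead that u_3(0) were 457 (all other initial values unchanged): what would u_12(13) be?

Simulating step by step:
t=0: [208, 380, 464, 457, 321, 29, 106, 460, 104, 468, 419, 107, 189, 162, 371, 206]
t=1: [226, 210, 170, 192, 271, 261, 250, 235, 251, 253, 231, 261, 222, 159, 208, 192]
t=2: [269, 173, 196, 275, 218, 118, 227, 151, 137, 129, 146, 247, 194, 225, 207, 235]
t=3: [198, 246, 236, 192, 234, 311, 275, 196, 262, 396, 292, 291, 323, 269, 366, 200]
t=4: [256, 247, 161, 282, 248, 227, 288, 252, 298, 201, 198, 205, 202, 187, 243, 241]
t=5: [110, 152, 199, 156, 164, 157, 186, 155, 212, 270, 298, 254, 244, 243, 267, 319]
t=6: [167, 230, 106, 208, 156, 92, 150, 77, 196, 253, 134, 219, 374, 216, 309, 191]
t=7: [207, 244, 257, 187, 144, 130, 216, 164, 157, 261, 206, 256, 210, 244, 306, 272]
t=8: [348, 324, 292, 145, 230, 342, 217, 235, 200, 269, 204, 123, 243, 313, 246, 203]
t=9: [382, 182, 291, 269, 208, 275, 248, 394, 326, 205, 212, 312, 254, 258, 245, 315]
t=10: [161, 161, 198, 243, 259, 183, 210, 199, 258, 238, 281, 332, 228, 219, 269, 257]
t=11: [224, 187, 239, 193, 127, 213, 222, 310, 301, 222, 307, 175, 165, 266, 197, 317]
t=12: [235, 296, 278, 357, 330, 322, 352, 278, 241, 267, 279, 294, 254, 204, 297, 191]
t=13: [228, 305, 161, 221, 367, 231, 199, 195, 237, 295, 166, 249, 306, 180, 211, 162]

Answer: u_12(13) = 306
Key observation: This trace re-runs the system from the modified initial state.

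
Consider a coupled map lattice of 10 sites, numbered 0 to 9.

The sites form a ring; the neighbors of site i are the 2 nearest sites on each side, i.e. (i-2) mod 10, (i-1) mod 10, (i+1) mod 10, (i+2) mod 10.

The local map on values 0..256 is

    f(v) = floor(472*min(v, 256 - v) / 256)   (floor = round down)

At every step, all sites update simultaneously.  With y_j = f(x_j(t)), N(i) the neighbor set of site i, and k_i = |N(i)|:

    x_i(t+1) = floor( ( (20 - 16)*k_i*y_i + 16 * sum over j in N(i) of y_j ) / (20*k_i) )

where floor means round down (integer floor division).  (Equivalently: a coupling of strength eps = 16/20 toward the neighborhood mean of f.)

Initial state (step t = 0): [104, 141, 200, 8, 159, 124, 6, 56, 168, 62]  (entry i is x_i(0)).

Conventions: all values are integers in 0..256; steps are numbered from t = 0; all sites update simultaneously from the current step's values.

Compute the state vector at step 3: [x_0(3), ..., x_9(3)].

Answer: [93, 93, 93, 93, 90, 89, 90, 89, 90, 93]

Derivation:
t=0: [104, 141, 200, 8, 159, 124, 6, 56, 168, 62]
t=1: [156, 126, 139, 147, 106, 106, 136, 123, 116, 156]
t=2: [205, 203, 205, 207, 205, 207, 210, 207, 205, 207]
t=3: [93, 93, 93, 93, 90, 89, 90, 89, 90, 93]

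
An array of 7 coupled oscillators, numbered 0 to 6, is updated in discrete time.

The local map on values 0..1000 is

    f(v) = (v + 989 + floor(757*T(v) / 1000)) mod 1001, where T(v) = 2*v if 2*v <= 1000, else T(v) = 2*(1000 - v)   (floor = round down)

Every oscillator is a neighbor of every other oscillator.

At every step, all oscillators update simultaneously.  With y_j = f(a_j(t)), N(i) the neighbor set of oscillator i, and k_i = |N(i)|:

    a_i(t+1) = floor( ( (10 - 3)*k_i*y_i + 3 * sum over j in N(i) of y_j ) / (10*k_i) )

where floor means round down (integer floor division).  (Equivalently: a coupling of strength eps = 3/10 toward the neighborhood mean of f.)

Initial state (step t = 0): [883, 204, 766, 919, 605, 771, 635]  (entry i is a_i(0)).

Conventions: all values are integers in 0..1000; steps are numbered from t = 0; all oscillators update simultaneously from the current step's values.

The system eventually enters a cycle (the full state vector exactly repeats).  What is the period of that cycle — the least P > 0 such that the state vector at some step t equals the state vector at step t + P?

Simulating step by step:
t=0: [883, 204, 766, 919, 605, 771, 635]
t=1: [88, 382, 127, 75, 181, 125, 170]
t=2: [275, 756, 339, 254, 427, 336, 409]
t=3: [599, 231, 704, 565, 197, 699, 167]
t=4: [232, 476, 197, 243, 421, 198, 371]
t=5: [535, 283, 478, 552, 193, 479, 762]
t=6: [252, 559, 227, 246, 412, 229, 176]
t=7: [554, 289, 513, 544, 164, 516, 430]
t=8: [244, 568, 258, 248, 364, 257, 148]
t=9: [588, 333, 611, 594, 784, 609, 431]
t=10: [216, 624, 208, 214, 151, 209, 133]
t=11: [492, 264, 478, 488, 385, 480, 356]
t=12: [310, 588, 287, 303, 786, 290, 738]
t=13: [666, 296, 628, 654, 230, 633, 246]
t=14: [231, 604, 244, 235, 496, 242, 522]
t=15: [519, 273, 540, 525, 301, 537, 300]
t=16: [305, 591, 298, 303, 637, 299, 635]
t=17: [666, 304, 655, 663, 288, 656, 289]
t=18: [243, 629, 247, 245, 603, 247, 605]
t=19: [537, 263, 543, 540, 272, 543, 272]
t=20: [289, 565, 287, 288, 580, 287, 580]
t=21: [637, 309, 633, 635, 304, 633, 304]
t=22: [260, 644, 262, 261, 637, 262, 637]
t=23: [571, 264, 574, 573, 267, 574, 267]
t=24: [274, 562, 272, 273, 567, 272, 567]
t=25: [605, 303, 602, 604, 301, 602, 301]
t=26: [273, 636, 274, 273, 633, 274, 633]
t=27: [599, 274, 600, 599, 274, 600, 274]
t=28: [265, 579, 264, 265, 579, 264, 579]
t=29: [586, 292, 584, 586, 292, 584, 292]
t=30: [277, 617, 278, 277, 617, 278, 617]
t=31: [609, 283, 610, 609, 283, 610, 283]
t=32: [263, 596, 263, 263, 596, 263, 596]
t=33: [580, 285, 580, 580, 285, 580, 285]
t=34: [277, 603, 277, 277, 603, 277, 603]
t=35: [610, 289, 610, 610, 289, 610, 289]
t=36: [266, 608, 266, 266, 608, 266, 608]
t=37: [585, 281, 585, 585, 281, 585, 281]
t=38: [274, 595, 274, 274, 595, 274, 595]
t=39: [603, 291, 603, 603, 291, 603, 291]
t=40: [270, 613, 270, 270, 613, 270, 613]
t=41: [593, 281, 593, 593, 281, 593, 281]
t=42: [270, 594, 270, 270, 594, 270, 594]
t=43: [595, 289, 595, 595, 289, 595, 289]
t=44: [272, 610, 272, 272, 610, 272, 610]
t=45: [598, 283, 598, 598, 283, 598, 283]
t=46: [268, 597, 268, 268, 597, 268, 597]
t=47: [590, 287, 590, 590, 287, 590, 287]
t=48: [273, 606, 273, 273, 606, 273, 606]
t=49: [601, 286, 601, 601, 286, 601, 286]
t=50: [269, 604, 269, 269, 604, 269, 604]
t=51: [592, 284, 592, 592, 284, 592, 284]
t=52: [271, 600, 271, 271, 600, 271, 600]
t=53: [597, 287, 597, 597, 287, 597, 287]
t=54: [271, 606, 271, 271, 606, 271, 606]
t=55: [597, 285, 597, 597, 285, 597, 285]
t=56: [270, 602, 270, 270, 602, 270, 602]
t=57: [594, 286, 594, 594, 286, 594, 286]
t=58: [271, 604, 271, 271, 604, 271, 604]
t=59: [597, 285, 597, 597, 285, 597, 285]

Answer: 4
Key observation: The state at step 55, [597, 285, 597, 597, 285, 597, 285], reappears at step 59 — and no state repeats earlier — so the cycle the system enters has period 4.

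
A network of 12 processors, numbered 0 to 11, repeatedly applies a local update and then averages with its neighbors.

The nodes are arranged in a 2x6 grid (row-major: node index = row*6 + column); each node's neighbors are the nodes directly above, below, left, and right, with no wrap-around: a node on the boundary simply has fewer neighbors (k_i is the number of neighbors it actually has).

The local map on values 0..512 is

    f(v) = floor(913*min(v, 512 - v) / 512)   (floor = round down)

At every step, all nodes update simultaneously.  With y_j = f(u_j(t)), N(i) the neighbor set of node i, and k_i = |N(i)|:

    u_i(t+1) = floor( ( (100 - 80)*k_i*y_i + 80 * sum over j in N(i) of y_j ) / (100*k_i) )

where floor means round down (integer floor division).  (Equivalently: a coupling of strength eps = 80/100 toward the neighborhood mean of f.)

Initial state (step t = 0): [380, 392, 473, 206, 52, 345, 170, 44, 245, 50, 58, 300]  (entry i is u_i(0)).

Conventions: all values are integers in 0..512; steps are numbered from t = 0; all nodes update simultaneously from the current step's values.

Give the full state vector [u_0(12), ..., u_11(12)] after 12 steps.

Answer: [308, 368, 417, 422, 361, 298, 323, 355, 426, 424, 355, 310]

Derivation:
t=0: [380, 392, 473, 206, 52, 345, 170, 44, 245, 50, 58, 300]
t=1: [253, 144, 284, 140, 222, 247, 185, 269, 150, 259, 169, 235]
t=2: [324, 395, 287, 383, 343, 413, 419, 313, 397, 308, 397, 380]
t=3: [216, 332, 251, 330, 223, 249, 308, 224, 339, 243, 280, 199]
t=4: [350, 392, 343, 405, 394, 389, 386, 344, 402, 365, 398, 413]
t=5: [232, 279, 219, 244, 205, 198, 279, 228, 269, 209, 213, 204]
t=6: [414, 405, 420, 387, 384, 361, 410, 418, 398, 406, 369, 365]
t=7: [183, 172, 196, 199, 244, 249, 172, 186, 179, 218, 231, 261]
t=8: [310, 329, 330, 383, 409, 441, 324, 314, 348, 366, 420, 431]
t=9: [336, 341, 290, 250, 175, 156, 352, 324, 308, 234, 189, 144]
t=10: [298, 338, 375, 388, 345, 282, 316, 320, 378, 388, 330, 297]
t=11: [339, 319, 253, 247, 314, 354, 359, 307, 262, 253, 305, 370]
t=12: [308, 368, 417, 422, 361, 298, 323, 355, 426, 424, 355, 310]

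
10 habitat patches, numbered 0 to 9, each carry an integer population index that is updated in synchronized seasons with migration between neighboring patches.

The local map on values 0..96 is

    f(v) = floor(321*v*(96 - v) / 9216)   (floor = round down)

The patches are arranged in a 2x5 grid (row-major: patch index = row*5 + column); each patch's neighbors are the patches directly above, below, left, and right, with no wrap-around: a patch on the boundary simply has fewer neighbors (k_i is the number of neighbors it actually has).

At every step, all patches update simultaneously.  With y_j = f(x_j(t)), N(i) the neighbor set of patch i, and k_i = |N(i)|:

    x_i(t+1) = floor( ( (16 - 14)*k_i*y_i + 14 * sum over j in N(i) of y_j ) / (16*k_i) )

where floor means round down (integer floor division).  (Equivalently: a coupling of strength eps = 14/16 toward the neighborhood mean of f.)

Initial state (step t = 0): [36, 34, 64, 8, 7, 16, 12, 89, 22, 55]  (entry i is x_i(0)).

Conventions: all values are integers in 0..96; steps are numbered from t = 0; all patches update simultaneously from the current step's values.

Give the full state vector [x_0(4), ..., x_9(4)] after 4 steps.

Simulating step by step:
t=0: [36, 34, 64, 8, 7, 16, 12, 89, 22, 55]
t=1: [60, 61, 43, 46, 47, 53, 44, 49, 42, 43]
t=2: [76, 77, 78, 79, 79, 77, 77, 78, 79, 79]
t=3: [50, 50, 48, 46, 46, 50, 49, 48, 46, 46]
t=4: [80, 80, 80, 80, 80, 80, 80, 80, 80, 80]

Answer: [80, 80, 80, 80, 80, 80, 80, 80, 80, 80]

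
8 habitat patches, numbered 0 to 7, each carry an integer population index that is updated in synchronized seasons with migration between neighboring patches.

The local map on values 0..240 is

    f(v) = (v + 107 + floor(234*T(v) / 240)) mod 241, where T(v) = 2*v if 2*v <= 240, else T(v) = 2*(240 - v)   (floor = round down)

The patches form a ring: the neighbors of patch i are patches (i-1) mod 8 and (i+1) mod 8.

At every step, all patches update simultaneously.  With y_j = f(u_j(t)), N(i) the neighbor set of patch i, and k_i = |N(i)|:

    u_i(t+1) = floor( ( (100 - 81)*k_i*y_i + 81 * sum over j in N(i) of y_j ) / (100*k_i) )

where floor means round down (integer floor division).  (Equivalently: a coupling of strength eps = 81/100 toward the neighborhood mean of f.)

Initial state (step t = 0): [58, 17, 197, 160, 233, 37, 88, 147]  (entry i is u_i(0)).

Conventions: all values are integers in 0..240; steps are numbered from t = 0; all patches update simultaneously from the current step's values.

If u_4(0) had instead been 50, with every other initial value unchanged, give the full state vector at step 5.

Answer: [170, 172, 171, 176, 175, 179, 175, 175]
Key observation: This trace re-runs the system from the modified initial state.

Derivation:
t=0: [58, 17, 197, 160, 50, 37, 88, 147]
t=1: [149, 103, 165, 98, 163, 96, 189, 102]
t=2: [172, 181, 164, 173, 157, 163, 156, 171]
t=3: [167, 171, 167, 178, 175, 183, 176, 176]
t=4: [169, 174, 168, 169, 162, 165, 163, 169]
t=5: [170, 172, 171, 176, 175, 179, 175, 175]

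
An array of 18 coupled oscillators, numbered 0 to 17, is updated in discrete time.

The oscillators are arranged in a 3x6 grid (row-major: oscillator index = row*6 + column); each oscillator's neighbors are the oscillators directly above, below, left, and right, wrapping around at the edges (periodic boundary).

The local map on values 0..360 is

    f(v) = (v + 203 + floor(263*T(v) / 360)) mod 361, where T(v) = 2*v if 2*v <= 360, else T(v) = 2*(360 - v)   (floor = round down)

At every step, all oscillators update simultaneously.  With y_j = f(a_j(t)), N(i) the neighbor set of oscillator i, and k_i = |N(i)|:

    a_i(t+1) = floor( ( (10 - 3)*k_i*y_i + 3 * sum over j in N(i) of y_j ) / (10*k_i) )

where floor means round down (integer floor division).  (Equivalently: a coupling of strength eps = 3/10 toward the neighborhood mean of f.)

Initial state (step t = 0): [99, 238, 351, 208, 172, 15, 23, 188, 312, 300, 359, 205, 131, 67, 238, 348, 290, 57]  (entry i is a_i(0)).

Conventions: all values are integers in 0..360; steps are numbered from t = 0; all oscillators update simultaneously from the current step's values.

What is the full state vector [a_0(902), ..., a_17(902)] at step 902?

Answer: [251, 251, 251, 251, 251, 251, 251, 251, 251, 251, 251, 251, 251, 251, 251, 251, 251, 251]
Key observation: The state at step 9, [252, 252, 252, 252, 252, 252, 252, 252, 252, 252, 252, 252, 252, 252, 252, 252, 252, 252], reappears at step 11: the system is in a cycle of period 2 from step 9 on.  Therefore the state at step 902 equals the state at step 9 + ((902 - 9) mod 2) = 10, which is [251, 251, 251, 251, 251, 251, 251, 251, 251, 251, 251, 251, 251, 251, 251, 251, 251, 251].

Derivation:
t=0: [99, 238, 351, 208, 172, 15, 23, 188, 312, 300, 359, 205, 131, 67, 238, 348, 290, 57]
t=1: [128, 223, 220, 258, 256, 239, 241, 252, 229, 228, 216, 269, 166, 76, 228, 219, 240, 308]
t=2: [187, 238, 264, 252, 251, 245, 246, 236, 261, 261, 263, 245, 225, 97, 245, 264, 255, 233]
t=3: [274, 245, 248, 250, 251, 257, 257, 244, 248, 247, 247, 254, 250, 133, 239, 247, 250, 258]
t=4: [244, 247, 253, 252, 251, 248, 249, 247, 253, 253, 253, 250, 244, 194, 249, 253, 252, 249]
t=5: [254, 255, 251, 251, 251, 253, 253, 255, 251, 251, 251, 252, 256, 270, 254, 251, 251, 252]
t=6: [250, 249, 251, 252, 251, 251, 250, 249, 251, 252, 251, 251, 248, 245, 249, 251, 251, 250]
t=7: [252, 253, 252, 251, 251, 252, 252, 253, 252, 251, 251, 252, 252, 254, 252, 251, 252, 252]
t=8: [251, 250, 251, 251, 251, 251, 251, 250, 251, 251, 251, 251, 250, 250, 251, 251, 251, 251]
t=9: [252, 252, 252, 252, 252, 252, 252, 252, 252, 252, 252, 252, 252, 252, 252, 252, 252, 252]
t=10: [251, 251, 251, 251, 251, 251, 251, 251, 251, 251, 251, 251, 251, 251, 251, 251, 251, 251]
t=11: [252, 252, 252, 252, 252, 252, 252, 252, 252, 252, 252, 252, 252, 252, 252, 252, 252, 252]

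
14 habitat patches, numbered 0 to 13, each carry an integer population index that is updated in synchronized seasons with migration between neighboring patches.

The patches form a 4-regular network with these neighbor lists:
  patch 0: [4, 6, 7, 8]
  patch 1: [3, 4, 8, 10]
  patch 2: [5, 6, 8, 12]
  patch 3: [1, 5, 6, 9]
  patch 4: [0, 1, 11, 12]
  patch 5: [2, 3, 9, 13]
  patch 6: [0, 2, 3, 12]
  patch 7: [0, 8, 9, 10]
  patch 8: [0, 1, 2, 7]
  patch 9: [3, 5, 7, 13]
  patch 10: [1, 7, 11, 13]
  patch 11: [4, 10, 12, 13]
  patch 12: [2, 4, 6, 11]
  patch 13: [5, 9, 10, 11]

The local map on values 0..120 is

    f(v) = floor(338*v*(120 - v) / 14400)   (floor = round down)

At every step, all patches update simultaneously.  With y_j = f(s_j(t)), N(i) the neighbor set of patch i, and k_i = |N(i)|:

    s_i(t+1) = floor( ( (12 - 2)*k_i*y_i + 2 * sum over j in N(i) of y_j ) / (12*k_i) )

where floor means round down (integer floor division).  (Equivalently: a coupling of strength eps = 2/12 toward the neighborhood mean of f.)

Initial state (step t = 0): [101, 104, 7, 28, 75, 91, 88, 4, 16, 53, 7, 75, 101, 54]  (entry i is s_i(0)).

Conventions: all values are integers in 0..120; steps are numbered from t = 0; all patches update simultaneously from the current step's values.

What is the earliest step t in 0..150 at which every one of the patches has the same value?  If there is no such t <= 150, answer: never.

Answer: never
Key observation: The state at step 8 reappears at step 10 — the system is in a cycle of period 2 from step 8 on.  No step 0..10 is synchronized, and the cycle repeats forever, so no step up to 150 (or ever) has all patches equal.

Derivation:
t=0: [101, 104, 7, 28, 75, 91, 88, 4, 16, 53, 7, 75, 101, 54]  (not all equal)
t=1: [45, 40, 23, 60, 74, 61, 62, 16, 37, 78, 23, 75, 47, 79]  (not all equal)
t=2: [77, 74, 56, 83, 78, 82, 82, 44, 70, 75, 54, 77, 78, 75]  (not all equal)
t=3: [77, 78, 82, 72, 76, 73, 73, 78, 81, 78, 82, 77, 76, 78]  (not all equal)
t=4: [77, 76, 73, 80, 77, 79, 79, 75, 74, 76, 73, 76, 77, 76]  (not all equal)
t=5: [77, 77, 79, 75, 77, 76, 76, 78, 78, 77, 79, 78, 77, 78]  (not all equal)
t=6: [76, 77, 76, 78, 76, 77, 77, 76, 76, 77, 76, 76, 76, 76]  (not all equal)
t=7: [77, 77, 77, 76, 77, 77, 77, 77, 77, 77, 77, 78, 77, 77]  (not all equal)
t=8: [77, 77, 77, 77, 76, 77, 77, 77, 77, 77, 76, 76, 76, 76]  (not all equal)
t=9: [77, 77, 77, 77, 77, 77, 77, 77, 77, 77, 77, 78, 77, 77]  (not all equal)
t=10: [77, 77, 77, 77, 76, 77, 77, 77, 77, 77, 76, 76, 76, 76]  (not all equal)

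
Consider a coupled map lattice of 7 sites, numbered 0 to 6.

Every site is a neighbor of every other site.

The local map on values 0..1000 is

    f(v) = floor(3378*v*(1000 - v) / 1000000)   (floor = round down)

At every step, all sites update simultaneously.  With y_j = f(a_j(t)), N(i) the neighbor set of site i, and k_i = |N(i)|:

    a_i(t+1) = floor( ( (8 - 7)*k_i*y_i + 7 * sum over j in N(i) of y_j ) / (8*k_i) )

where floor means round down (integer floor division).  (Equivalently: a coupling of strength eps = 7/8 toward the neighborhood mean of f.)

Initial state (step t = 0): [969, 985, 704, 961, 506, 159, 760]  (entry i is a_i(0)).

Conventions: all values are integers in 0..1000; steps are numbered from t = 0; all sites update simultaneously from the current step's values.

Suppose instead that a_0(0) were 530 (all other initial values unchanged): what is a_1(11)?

Simulating step by step:
t=0: [530, 985, 704, 961, 506, 159, 760]
t=1: [511, 528, 514, 526, 511, 519, 516]
t=2: [842, 842, 842, 842, 842, 842, 842]
t=3: [449, 449, 449, 449, 449, 449, 449]
t=4: [835, 835, 835, 835, 835, 835, 835]
t=5: [465, 465, 465, 465, 465, 465, 465]
t=6: [840, 840, 840, 840, 840, 840, 840]
t=7: [454, 454, 454, 454, 454, 454, 454]
t=8: [837, 837, 837, 837, 837, 837, 837]
t=9: [460, 460, 460, 460, 460, 460, 460]
t=10: [839, 839, 839, 839, 839, 839, 839]
t=11: [456, 456, 456, 456, 456, 456, 456]

Answer: a_1(11) = 456
Key observation: This trace re-runs the system from the modified initial state.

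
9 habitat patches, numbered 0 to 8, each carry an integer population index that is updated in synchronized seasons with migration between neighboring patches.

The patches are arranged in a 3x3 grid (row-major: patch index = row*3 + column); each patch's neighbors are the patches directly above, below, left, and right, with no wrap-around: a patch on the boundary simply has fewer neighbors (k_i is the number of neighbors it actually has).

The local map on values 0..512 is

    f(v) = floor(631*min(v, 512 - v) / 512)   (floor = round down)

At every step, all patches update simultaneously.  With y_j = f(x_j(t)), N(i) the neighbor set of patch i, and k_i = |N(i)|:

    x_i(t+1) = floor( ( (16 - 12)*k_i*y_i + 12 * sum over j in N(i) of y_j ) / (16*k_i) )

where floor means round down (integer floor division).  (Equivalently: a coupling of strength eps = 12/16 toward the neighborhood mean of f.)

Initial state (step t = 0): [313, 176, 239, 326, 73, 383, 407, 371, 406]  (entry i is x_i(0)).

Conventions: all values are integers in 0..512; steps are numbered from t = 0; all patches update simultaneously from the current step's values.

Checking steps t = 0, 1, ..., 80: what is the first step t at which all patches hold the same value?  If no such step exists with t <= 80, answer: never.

Answer: 25
Key observation: Synchronization is absorbing here: once all patches are equal they stay equal, and step 25 is the first all-equal step.

Derivation:
t=0: [313, 176, 239, 326, 73, 383, 407, 371, 406]  (not all equal)
t=1: [228, 211, 213, 173, 167, 167, 183, 130, 156]  (not all equal)
t=2: [247, 251, 239, 230, 208, 216, 196, 195, 184]  (not all equal)
t=3: [298, 290, 289, 271, 269, 260, 256, 240, 246]  (not all equal)
t=4: [279, 277, 287, 293, 295, 296, 300, 303, 302]  (not all equal)
t=5: [281, 280, 277, 271, 269, 267, 262, 260, 260]  (not all equal)
t=6: [289, 289, 292, 297, 298, 299, 304, 306, 306]  (not all equal)
t=7: [270, 270, 268, 264, 263, 262, 257, 256, 256]  (not all equal)
t=8: [300, 300, 302, 305, 306, 307, 311, 312, 312]  (not all equal)
t=9: [258, 258, 256, 254, 253, 252, 249, 248, 248]  (not all equal)
t=10: [313, 313, 312, 310, 310, 310, 308, 306, 306]  (not all equal)
t=11: [246, 246, 246, 248, 248, 248, 250, 251, 251]  (not all equal)
t=12: [303, 303, 303, 305, 305, 305, 307, 307, 307]  (not all equal)
t=13: [256, 256, 256, 254, 254, 254, 253, 252, 253]  (not all equal)
t=14: [314, 314, 314, 313, 312, 313, 311, 311, 311]  (not all equal)
t=15: [244, 244, 244, 245, 245, 245, 246, 246, 246]  (not all equal)
t=16: [300, 300, 300, 301, 301, 301, 302, 302, 302]  (not all equal)
t=17: [260, 260, 260, 259, 259, 259, 258, 258, 258]  (not all equal)
t=18: [310, 310, 310, 311, 311, 311, 312, 312, 312]  (not all equal)
t=19: [247, 247, 247, 247, 247, 247, 246, 246, 246]  (not all equal)
t=20: [304, 304, 304, 303, 303, 303, 303, 303, 303]  (not all equal)
t=21: [256, 256, 256, 256, 256, 256, 257, 257, 257]  (not all equal)
t=22: [315, 315, 315, 314, 314, 314, 314, 314, 314]  (not all equal)
t=23: [242, 242, 242, 243, 243, 243, 244, 244, 244]  (not all equal)
t=24: [298, 298, 298, 299, 299, 299, 299, 299, 299]  (not all equal)
t=25: [262, 262, 262, 262, 262, 262, 262, 262, 262]  (all equal)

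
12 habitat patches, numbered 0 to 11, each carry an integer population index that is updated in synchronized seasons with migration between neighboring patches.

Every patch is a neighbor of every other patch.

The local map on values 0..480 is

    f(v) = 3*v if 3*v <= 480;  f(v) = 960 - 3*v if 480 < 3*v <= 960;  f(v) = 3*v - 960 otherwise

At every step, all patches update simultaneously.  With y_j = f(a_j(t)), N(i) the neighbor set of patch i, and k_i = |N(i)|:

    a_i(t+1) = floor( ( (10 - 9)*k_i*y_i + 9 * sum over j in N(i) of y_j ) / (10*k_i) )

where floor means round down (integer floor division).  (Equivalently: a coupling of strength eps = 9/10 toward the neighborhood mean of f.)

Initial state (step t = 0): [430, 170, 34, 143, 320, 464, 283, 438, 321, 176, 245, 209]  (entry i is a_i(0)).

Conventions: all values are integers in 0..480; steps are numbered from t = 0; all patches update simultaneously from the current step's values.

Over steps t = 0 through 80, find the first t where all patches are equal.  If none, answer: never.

Answer: 3
Key observation: Synchronization is absorbing here: once all patches are equal they stay equal, and step 3 is the first all-equal step.

Derivation:
t=0: [430, 170, 34, 143, 320, 464, 283, 438, 321, 176, 245, 209]  (not all equal)
t=1: [267, 270, 263, 269, 261, 269, 263, 268, 261, 269, 265, 267]  (not all equal)
t=2: [161, 161, 162, 161, 162, 161, 162, 161, 162, 161, 162, 161]  (not all equal)
t=3: [475, 475, 475, 475, 475, 475, 475, 475, 475, 475, 475, 475]  (all equal)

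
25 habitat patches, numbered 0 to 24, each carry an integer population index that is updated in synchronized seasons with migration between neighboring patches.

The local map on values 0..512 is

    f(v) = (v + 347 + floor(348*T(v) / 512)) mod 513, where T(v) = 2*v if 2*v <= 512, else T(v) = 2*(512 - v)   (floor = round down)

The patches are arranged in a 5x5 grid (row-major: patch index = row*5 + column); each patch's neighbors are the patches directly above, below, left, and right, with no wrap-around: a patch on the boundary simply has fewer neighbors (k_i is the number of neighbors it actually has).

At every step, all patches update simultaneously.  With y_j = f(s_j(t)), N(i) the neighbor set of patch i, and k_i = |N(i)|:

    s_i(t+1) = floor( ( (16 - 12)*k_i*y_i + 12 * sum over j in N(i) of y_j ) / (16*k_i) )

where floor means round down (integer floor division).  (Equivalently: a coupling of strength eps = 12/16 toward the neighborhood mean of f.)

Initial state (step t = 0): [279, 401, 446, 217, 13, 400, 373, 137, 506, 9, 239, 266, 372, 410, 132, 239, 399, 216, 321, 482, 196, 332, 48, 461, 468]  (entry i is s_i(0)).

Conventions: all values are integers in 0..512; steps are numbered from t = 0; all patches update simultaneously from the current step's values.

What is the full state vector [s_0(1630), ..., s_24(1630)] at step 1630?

Simulating step by step:
t=0: [279, 401, 446, 217, 13, 400, 373, 137, 506, 9, 239, 266, 372, 410, 132, 239, 399, 216, 321, 482, 196, 332, 48, 461, 468]
t=1: [396, 394, 314, 359, 361, 401, 354, 322, 321, 309, 403, 403, 345, 339, 312, 369, 393, 396, 374, 319, 376, 388, 394, 399, 360]
t=2: [386, 398, 404, 407, 406, 389, 395, 410, 411, 412, 388, 392, 400, 408, 414, 391, 389, 392, 398, 406, 393, 390, 387, 392, 400]
t=3: [388, 387, 383, 383, 382, 389, 387, 384, 382, 382, 389, 388, 385, 383, 382, 389, 389, 388, 386, 384, 388, 389, 389, 387, 386]
t=4: [390, 390, 391, 392, 392, 390, 390, 391, 392, 392, 390, 390, 391, 391, 392, 390, 390, 390, 391, 391, 390, 390, 390, 390, 391]
t=5: [389, 389, 389, 389, 389, 389, 389, 389, 389, 389, 389, 389, 389, 389, 389, 389, 389, 389, 389, 389, 389, 389, 389, 389, 389]
t=6: [390, 390, 390, 390, 390, 390, 390, 390, 390, 390, 390, 390, 390, 390, 390, 390, 390, 390, 390, 390, 390, 390, 390, 390, 390]
t=7: [389, 389, 389, 389, 389, 389, 389, 389, 389, 389, 389, 389, 389, 389, 389, 389, 389, 389, 389, 389, 389, 389, 389, 389, 389]

Answer: [390, 390, 390, 390, 390, 390, 390, 390, 390, 390, 390, 390, 390, 390, 390, 390, 390, 390, 390, 390, 390, 390, 390, 390, 390]
Key observation: The state at step 5, [389, 389, 389, 389, 389, 389, 389, 389, 389, 389, 389, 389, 389, 389, 389, 389, 389, 389, 389, 389, 389, 389, 389, 389, 389], reappears at step 7: the system is in a cycle of period 2 from step 5 on.  Therefore the state at step 1630 equals the state at step 5 + ((1630 - 5) mod 2) = 6, which is [390, 390, 390, 390, 390, 390, 390, 390, 390, 390, 390, 390, 390, 390, 390, 390, 390, 390, 390, 390, 390, 390, 390, 390, 390].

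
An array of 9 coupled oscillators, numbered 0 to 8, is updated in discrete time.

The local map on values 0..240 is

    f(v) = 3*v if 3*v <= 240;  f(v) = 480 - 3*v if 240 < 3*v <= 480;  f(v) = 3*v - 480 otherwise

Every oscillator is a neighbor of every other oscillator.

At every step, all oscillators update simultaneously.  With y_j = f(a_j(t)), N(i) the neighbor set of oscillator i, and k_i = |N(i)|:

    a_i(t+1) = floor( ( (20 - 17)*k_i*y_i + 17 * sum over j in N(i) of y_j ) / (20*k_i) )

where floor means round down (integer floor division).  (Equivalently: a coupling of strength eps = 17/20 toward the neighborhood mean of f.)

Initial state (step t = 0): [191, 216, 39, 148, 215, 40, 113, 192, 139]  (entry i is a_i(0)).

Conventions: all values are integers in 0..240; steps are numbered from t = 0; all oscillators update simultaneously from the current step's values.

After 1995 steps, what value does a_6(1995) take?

Answer: a_6(1995) = 36
Key observation: The state at step 3, [36, 36, 36, 36, 36, 36, 36, 36, 36], reappears at step 7: the system is in a cycle of period 4 from step 3 on.  Therefore the state at step 1995 equals the state at step 3 + ((1995 - 3) mod 4) = 3, which is [36, 36, 36, 36, 36, 36, 36, 36, 36].

Derivation:
t=0: [191, 216, 39, 148, 215, 40, 113, 192, 139]
t=1: [110, 113, 111, 107, 113, 111, 112, 110, 108]
t=2: [148, 148, 148, 148, 148, 148, 148, 148, 148]
t=3: [36, 36, 36, 36, 36, 36, 36, 36, 36]
t=4: [108, 108, 108, 108, 108, 108, 108, 108, 108]
t=5: [156, 156, 156, 156, 156, 156, 156, 156, 156]
t=6: [12, 12, 12, 12, 12, 12, 12, 12, 12]
t=7: [36, 36, 36, 36, 36, 36, 36, 36, 36]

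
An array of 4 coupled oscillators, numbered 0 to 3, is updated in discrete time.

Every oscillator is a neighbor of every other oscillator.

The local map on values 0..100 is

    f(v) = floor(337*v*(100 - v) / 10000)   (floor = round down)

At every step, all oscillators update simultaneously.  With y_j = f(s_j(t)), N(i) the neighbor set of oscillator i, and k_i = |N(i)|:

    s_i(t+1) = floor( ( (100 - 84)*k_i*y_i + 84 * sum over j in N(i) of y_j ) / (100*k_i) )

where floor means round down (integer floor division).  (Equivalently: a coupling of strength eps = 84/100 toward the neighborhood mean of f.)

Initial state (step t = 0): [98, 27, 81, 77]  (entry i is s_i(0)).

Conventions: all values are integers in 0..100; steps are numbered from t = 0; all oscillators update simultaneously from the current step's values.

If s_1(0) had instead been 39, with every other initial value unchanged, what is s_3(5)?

Answer: s_3(5) = 47
Key observation: This trace re-runs the system from the modified initial state.

Derivation:
t=0: [98, 39, 81, 77]
t=1: [54, 45, 48, 47]
t=2: [83, 83, 83, 83]
t=3: [47, 47, 47, 47]
t=4: [83, 83, 83, 83]
t=5: [47, 47, 47, 47]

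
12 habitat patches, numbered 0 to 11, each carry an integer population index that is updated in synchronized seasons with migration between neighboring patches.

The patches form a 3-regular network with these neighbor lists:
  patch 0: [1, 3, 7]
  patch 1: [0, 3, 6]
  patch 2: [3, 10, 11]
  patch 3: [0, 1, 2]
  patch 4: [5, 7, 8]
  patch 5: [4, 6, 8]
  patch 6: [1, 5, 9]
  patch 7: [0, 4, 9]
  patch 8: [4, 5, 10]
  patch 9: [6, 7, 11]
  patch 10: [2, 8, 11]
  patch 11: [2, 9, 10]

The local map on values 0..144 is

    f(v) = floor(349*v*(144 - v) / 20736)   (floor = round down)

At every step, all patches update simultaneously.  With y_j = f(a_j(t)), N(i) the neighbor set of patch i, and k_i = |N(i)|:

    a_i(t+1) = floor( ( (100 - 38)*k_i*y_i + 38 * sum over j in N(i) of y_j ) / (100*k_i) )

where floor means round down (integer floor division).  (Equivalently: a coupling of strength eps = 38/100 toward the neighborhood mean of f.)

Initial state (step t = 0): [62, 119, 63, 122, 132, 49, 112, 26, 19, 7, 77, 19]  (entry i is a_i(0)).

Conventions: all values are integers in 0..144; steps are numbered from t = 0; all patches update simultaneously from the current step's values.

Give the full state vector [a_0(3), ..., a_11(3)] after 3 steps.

Answer: [84, 85, 84, 84, 86, 85, 85, 86, 85, 85, 84, 85]

Derivation:
t=0: [62, 119, 63, 122, 132, 49, 112, 26, 19, 7, 77, 19]
t=1: [71, 55, 74, 55, 37, 64, 55, 47, 48, 28, 73, 47]
t=2: [84, 82, 84, 83, 71, 81, 78, 73, 78, 63, 84, 76]
t=3: [84, 85, 84, 84, 86, 85, 85, 86, 85, 85, 84, 85]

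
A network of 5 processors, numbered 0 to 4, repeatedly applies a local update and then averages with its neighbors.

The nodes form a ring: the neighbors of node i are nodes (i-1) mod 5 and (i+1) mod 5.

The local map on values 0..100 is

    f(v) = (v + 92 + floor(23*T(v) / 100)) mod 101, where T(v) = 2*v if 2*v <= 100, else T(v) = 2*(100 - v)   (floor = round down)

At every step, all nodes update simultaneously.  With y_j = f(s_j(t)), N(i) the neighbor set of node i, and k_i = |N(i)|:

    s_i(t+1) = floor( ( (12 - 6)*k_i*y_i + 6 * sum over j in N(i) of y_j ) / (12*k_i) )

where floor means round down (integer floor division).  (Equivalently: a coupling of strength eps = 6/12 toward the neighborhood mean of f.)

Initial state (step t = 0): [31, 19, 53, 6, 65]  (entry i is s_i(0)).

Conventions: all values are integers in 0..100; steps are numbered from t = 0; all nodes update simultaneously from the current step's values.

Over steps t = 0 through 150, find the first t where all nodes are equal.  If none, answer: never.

Simulating step by step:
t=0: [31, 19, 53, 6, 65]  (not all equal)
t=1: [40, 34, 62, 84, 70]  (not all equal)
t=2: [53, 49, 65, 77, 69]  (not all equal)
t=3: [66, 65, 71, 75, 72]  (not all equal)
t=4: [72, 72, 74, 76, 74]  (not all equal)
t=5: [75, 75, 76, 77, 76]  (not all equal)
t=6: [77, 77, 77, 78, 77]  (not all equal)
t=7: [78, 78, 78, 78, 78]  (all equal)

Answer: 7
Key observation: Synchronization is absorbing here: once all nodes are equal they stay equal, and step 7 is the first all-equal step.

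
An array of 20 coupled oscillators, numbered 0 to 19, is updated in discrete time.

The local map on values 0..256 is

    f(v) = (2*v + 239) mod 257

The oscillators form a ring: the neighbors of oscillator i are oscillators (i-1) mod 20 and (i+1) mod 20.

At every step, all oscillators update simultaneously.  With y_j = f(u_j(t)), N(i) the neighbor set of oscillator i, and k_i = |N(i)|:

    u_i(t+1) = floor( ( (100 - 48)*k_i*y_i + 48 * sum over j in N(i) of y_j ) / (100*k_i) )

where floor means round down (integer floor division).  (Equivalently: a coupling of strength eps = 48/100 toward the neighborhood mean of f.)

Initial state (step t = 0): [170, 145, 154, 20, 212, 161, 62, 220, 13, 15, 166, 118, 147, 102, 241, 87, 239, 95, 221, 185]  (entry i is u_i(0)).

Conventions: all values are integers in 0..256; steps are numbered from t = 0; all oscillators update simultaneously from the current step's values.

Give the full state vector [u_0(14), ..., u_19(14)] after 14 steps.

Answer: [169, 160, 109, 94, 130, 119, 134, 149, 151, 196, 191, 136, 149, 194, 202, 220, 232, 184, 108, 125]

Derivation:
t=0: [170, 145, 154, 20, 212, 161, 62, 220, 13, 15, 166, 118, 147, 102, 241, 87, 239, 95, 221, 185]
t=1: [60, 31, 26, 55, 94, 85, 106, 113, 46, 21, 84, 131, 106, 150, 189, 179, 184, 178, 150, 105]
t=2: [109, 55, 50, 96, 146, 166, 187, 172, 94, 66, 142, 209, 165, 84, 79, 90, 87, 70, 78, 130]
t=3: [184, 115, 106, 114, 64, 57, 81, 100, 132, 102, 66, 89, 98, 124, 147, 155, 149, 134, 159, 206]
t=4: [132, 179, 202, 182, 130, 110, 141, 188, 216, 183, 142, 153, 186, 166, 73, 28, 80, 145, 115, 103]
t=5: [192, 133, 108, 135, 195, 164, 76, 91, 127, 87, 33, 41, 71, 83, 89, 84, 86, 92, 158, 207]
t=6: [149, 202, 222, 206, 133, 87, 121, 174, 199, 149, 77, 74, 115, 145, 154, 153, 155, 133, 94, 108]
t=7: [90, 113, 151, 171, 199, 194, 171, 121, 87, 74, 107, 151, 145, 66, 28, 32, 85, 178, 195, 149]
t=8: [139, 153, 80, 70, 107, 104, 115, 170, 166, 152, 139, 64, 41, 72, 58, 69, 109, 106, 84, 78]
t=9: [42, 50, 110, 144, 176, 196, 171, 98, 52, 29, 34, 73, 89, 104, 110, 133, 179, 184, 157, 108]
t=10: [101, 106, 127, 73, 71, 95, 105, 129, 97, 53, 66, 116, 159, 185, 210, 197, 125, 77, 90, 128]
t=11: [199, 201, 200, 152, 136, 165, 198, 213, 170, 115, 131, 148, 96, 94, 126, 152, 181, 165, 174, 206]
t=12: [127, 125, 102, 106, 152, 118, 112, 123, 120, 184, 182, 111, 136, 186, 169, 92, 65, 67, 84, 118]
t=13: [230, 221, 198, 152, 113, 169, 214, 221, 192, 123, 117, 188, 204, 126, 95, 128, 125, 123, 158, 206]
t=14: [169, 160, 109, 94, 130, 119, 134, 149, 151, 196, 191, 136, 149, 194, 202, 220, 232, 184, 108, 125]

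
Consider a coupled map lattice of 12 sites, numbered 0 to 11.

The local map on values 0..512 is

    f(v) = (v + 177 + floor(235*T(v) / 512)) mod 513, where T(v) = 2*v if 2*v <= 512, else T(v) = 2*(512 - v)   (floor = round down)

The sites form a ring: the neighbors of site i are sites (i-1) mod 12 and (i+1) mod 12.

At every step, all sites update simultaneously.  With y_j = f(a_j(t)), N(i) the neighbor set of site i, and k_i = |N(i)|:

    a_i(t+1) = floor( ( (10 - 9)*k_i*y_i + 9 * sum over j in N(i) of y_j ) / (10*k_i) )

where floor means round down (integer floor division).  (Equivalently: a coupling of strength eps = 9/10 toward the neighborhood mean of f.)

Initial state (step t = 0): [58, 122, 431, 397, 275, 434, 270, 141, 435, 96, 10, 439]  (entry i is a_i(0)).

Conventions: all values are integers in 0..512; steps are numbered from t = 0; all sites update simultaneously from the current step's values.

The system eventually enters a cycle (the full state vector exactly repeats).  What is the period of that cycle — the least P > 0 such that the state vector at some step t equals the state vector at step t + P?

Answer: 2
Key observation: The state at step 10, [169, 166, 310, 340, 492, 340, 310, 166, 169, 175, 175, 175], reappears at step 12 — and no state repeats earlier — so the cycle the system enters has period 2.

Derivation:
t=0: [58, 122, 431, 397, 275, 434, 270, 141, 435, 96, 10, 439]
t=1: [289, 246, 276, 162, 166, 157, 292, 190, 380, 200, 258, 234]
t=2: [126, 154, 295, 341, 483, 341, 243, 147, 50, 148, 87, 151]
t=3: [463, 306, 300, 165, 162, 152, 291, 226, 440, 322, 451, 389]
t=4: [162, 163, 309, 339, 481, 336, 269, 156, 132, 169, 163, 169]
t=5: [494, 339, 308, 165, 162, 164, 302, 311, 482, 463, 499, 489]
t=6: [168, 165, 310, 340, 491, 339, 308, 164, 165, 173, 172, 174]
t=7: [501, 345, 310, 165, 162, 165, 309, 342, 498, 500, 508, 503]
t=8: [169, 166, 310, 340, 492, 340, 310, 166, 169, 174, 175, 175]
t=9: [503, 346, 311, 165, 162, 165, 311, 346, 502, 506, 511, 507]
t=10: [169, 166, 310, 340, 492, 340, 310, 166, 169, 175, 175, 175]
t=11: [503, 346, 311, 165, 162, 165, 311, 346, 503, 507, 512, 507]
t=12: [169, 166, 310, 340, 492, 340, 310, 166, 169, 175, 175, 175]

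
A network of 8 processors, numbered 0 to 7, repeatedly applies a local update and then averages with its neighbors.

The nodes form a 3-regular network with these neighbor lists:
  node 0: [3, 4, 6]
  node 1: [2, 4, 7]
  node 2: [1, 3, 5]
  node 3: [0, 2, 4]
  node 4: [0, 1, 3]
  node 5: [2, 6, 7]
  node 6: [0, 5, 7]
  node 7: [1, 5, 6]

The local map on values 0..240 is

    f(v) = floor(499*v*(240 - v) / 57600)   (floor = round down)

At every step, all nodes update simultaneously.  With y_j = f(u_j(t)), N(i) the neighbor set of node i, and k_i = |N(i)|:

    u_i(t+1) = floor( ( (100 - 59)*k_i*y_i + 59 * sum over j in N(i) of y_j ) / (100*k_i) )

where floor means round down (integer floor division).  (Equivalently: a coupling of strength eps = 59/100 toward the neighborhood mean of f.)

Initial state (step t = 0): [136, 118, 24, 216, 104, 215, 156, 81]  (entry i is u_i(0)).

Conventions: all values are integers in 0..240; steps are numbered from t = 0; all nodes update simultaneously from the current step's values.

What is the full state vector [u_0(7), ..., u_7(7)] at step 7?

Answer: [124, 124, 124, 124, 124, 124, 124, 124]

Derivation:
t=0: [136, 118, 24, 216, 104, 215, 156, 81]
t=1: [104, 105, 60, 74, 107, 71, 101, 101]
t=2: [118, 116, 103, 109, 119, 108, 117, 117]
t=3: [123, 123, 122, 123, 123, 123, 123, 123]
t=4: [124, 124, 124, 124, 124, 124, 124, 124]
t=5: [124, 124, 124, 124, 124, 124, 124, 124]
t=6: [124, 124, 124, 124, 124, 124, 124, 124]
t=7: [124, 124, 124, 124, 124, 124, 124, 124]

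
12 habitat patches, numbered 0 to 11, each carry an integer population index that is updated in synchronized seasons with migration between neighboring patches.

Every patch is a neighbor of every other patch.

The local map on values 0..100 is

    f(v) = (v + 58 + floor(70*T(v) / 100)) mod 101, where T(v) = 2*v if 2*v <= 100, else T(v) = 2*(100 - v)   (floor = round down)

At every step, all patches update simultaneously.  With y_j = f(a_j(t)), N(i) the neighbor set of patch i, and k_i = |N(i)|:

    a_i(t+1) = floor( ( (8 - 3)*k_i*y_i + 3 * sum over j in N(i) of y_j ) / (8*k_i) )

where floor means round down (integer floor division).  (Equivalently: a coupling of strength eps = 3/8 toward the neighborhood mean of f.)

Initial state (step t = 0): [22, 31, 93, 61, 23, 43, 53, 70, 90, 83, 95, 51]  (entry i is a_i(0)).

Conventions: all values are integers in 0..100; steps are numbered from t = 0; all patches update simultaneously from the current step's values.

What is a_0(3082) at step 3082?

Answer: a_0(3082) = 69
Key observation: The state at step 6, [69, 69, 69, 69, 69, 69, 69, 69, 69, 69, 69, 69], reappears at step 7: the system is in a cycle of period 1 from step 6 on.  Therefore the state at step 3082 equals the state at step 6 + ((3082 - 6) mod 1) = 6, which is [69, 69, 69, 69, 69, 69, 69, 69, 69, 69, 69, 69].

Derivation:
t=0: [22, 31, 93, 61, 23, 43, 53, 70, 90, 83, 95, 51]
t=1: [27, 40, 56, 64, 29, 57, 66, 62, 58, 59, 56, 66]
t=2: [38, 56, 69, 67, 40, 69, 66, 68, 68, 68, 69, 66]
t=3: [55, 70, 68, 68, 58, 68, 68, 68, 68, 68, 68, 68]
t=4: [72, 69, 69, 69, 71, 69, 69, 69, 69, 69, 69, 69]
t=5: [68, 68, 68, 68, 68, 68, 68, 68, 68, 68, 68, 68]
t=6: [69, 69, 69, 69, 69, 69, 69, 69, 69, 69, 69, 69]
t=7: [69, 69, 69, 69, 69, 69, 69, 69, 69, 69, 69, 69]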